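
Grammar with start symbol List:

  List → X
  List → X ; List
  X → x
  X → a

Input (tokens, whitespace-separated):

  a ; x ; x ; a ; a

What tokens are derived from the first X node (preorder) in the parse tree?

[List [X a] ; [List [X x] ; [List [X x] ; [List [X a] ; [List [X a]]]]]]

a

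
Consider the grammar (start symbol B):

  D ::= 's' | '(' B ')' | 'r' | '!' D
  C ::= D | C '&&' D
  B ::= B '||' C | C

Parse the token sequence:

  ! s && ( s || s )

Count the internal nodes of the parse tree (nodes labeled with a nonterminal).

[B [C [C [D ! [D s]]] && [D ( [B [B [C [D s]]] || [C [D s]]] )]]]

12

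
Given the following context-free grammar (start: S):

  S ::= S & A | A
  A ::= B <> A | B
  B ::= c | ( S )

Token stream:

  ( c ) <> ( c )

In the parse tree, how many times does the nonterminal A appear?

[S [A [B ( [S [A [B c]]] )] <> [A [B ( [S [A [B c]]] )]]]]

4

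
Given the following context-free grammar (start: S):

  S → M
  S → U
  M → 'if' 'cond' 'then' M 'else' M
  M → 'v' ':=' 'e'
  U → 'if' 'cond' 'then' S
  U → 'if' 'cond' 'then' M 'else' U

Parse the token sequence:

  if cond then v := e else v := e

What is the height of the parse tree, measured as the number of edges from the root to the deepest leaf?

[S [M if cond then [M v := e] else [M v := e]]]

3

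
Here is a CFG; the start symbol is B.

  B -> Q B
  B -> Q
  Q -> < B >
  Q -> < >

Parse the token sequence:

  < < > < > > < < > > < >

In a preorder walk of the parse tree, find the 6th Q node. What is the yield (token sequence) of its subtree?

< >

[B [Q < [B [Q < >] [B [Q < >]]] >] [B [Q < [B [Q < >]] >] [B [Q < >]]]]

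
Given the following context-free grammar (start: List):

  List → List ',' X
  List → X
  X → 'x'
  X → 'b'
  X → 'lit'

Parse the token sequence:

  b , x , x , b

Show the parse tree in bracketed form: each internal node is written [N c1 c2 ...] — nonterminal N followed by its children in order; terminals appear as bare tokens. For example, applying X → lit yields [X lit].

List
List , X
List , X , X
List , X , X , X
X , X , X , X
b , X , X , X
b , x , X , X
b , x , x , X
b , x , x , b

[List [List [List [List [X b]] , [X x]] , [X x]] , [X b]]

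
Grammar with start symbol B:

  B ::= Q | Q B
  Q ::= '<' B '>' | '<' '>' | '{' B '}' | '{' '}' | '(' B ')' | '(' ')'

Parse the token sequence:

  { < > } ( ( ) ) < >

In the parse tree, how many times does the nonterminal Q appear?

[B [Q { [B [Q < >]] }] [B [Q ( [B [Q ( )]] )] [B [Q < >]]]]

5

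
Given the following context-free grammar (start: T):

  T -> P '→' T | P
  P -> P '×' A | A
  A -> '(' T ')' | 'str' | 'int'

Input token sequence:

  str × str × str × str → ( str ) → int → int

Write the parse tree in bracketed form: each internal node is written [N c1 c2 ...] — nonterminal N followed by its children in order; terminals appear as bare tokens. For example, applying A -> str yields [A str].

[T [P [P [P [P [A str]] × [A str]] × [A str]] × [A str]] → [T [P [A ( [T [P [A str]]] )]] → [T [P [A int]] → [T [P [A int]]]]]]

T
P → T
P × A → T
P × A × A → T
P × A × A × A → T
A × A × A × A → T
str × A × A × A → T
str × str × A × A → T
str × str × str × A → T
str × str × str × str → T
str × str × str × str → P → T
str × str × str × str → A → T
str × str × str × str → ( T ) → T
str × str × str × str → ( P ) → T
str × str × str × str → ( A ) → T
str × str × str × str → ( str ) → T
str × str × str × str → ( str ) → P → T
str × str × str × str → ( str ) → A → T
str × str × str × str → ( str ) → int → T
str × str × str × str → ( str ) → int → P
str × str × str × str → ( str ) → int → A
str × str × str × str → ( str ) → int → int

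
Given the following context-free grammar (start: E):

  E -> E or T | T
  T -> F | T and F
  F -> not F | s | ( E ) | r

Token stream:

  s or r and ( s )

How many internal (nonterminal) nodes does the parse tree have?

11

[E [E [T [F s]]] or [T [T [F r]] and [F ( [E [T [F s]]] )]]]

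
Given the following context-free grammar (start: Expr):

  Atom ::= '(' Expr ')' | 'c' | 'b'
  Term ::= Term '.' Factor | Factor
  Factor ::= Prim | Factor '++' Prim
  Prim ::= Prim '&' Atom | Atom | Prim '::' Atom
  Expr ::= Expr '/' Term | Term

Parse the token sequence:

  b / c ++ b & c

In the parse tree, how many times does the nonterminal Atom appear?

4

[Expr [Expr [Term [Factor [Prim [Atom b]]]]] / [Term [Factor [Factor [Prim [Atom c]]] ++ [Prim [Prim [Atom b]] & [Atom c]]]]]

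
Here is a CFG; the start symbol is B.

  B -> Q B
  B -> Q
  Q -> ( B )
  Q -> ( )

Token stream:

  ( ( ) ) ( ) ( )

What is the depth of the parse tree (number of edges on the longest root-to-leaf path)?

4

[B [Q ( [B [Q ( )]] )] [B [Q ( )] [B [Q ( )]]]]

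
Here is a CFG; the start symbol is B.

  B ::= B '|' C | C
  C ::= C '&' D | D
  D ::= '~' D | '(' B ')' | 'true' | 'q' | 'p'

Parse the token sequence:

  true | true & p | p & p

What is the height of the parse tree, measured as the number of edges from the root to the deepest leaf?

[B [B [B [C [D true]]] | [C [C [D true]] & [D p]]] | [C [C [D p]] & [D p]]]

5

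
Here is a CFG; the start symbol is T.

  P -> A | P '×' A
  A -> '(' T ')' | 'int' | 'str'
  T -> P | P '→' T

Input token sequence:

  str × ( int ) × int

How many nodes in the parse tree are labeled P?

[T [P [P [P [A str]] × [A ( [T [P [A int]]] )]] × [A int]]]

4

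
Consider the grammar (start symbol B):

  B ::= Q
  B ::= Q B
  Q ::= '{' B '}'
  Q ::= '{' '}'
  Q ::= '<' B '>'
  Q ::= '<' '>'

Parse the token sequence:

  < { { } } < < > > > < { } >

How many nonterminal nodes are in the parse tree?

14

[B [Q < [B [Q { [B [Q { }]] }] [B [Q < [B [Q < >]] >]]] >] [B [Q < [B [Q { }]] >]]]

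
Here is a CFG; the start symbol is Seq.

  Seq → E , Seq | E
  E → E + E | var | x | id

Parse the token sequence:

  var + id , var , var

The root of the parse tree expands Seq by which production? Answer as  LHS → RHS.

Seq → E , Seq

[Seq [E [E var] + [E id]] , [Seq [E var] , [Seq [E var]]]]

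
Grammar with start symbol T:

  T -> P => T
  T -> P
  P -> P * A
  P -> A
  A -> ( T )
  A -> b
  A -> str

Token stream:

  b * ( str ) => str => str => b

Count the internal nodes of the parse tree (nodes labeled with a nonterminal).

17

[T [P [P [A b]] * [A ( [T [P [A str]]] )]] => [T [P [A str]] => [T [P [A str]] => [T [P [A b]]]]]]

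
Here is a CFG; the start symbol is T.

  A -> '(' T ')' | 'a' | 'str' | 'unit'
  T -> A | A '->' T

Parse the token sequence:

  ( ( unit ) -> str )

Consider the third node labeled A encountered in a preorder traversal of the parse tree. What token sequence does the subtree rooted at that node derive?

unit

[T [A ( [T [A ( [T [A unit]] )] -> [T [A str]]] )]]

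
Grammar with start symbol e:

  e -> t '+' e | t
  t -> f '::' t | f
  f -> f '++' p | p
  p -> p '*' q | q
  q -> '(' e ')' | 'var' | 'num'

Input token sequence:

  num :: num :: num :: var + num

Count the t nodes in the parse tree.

5

[e [t [f [p [q num]]] :: [t [f [p [q num]]] :: [t [f [p [q num]]] :: [t [f [p [q var]]]]]]] + [e [t [f [p [q num]]]]]]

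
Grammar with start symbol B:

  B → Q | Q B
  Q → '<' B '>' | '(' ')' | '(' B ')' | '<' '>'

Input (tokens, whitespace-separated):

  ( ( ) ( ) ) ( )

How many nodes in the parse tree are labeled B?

4

[B [Q ( [B [Q ( )] [B [Q ( )]]] )] [B [Q ( )]]]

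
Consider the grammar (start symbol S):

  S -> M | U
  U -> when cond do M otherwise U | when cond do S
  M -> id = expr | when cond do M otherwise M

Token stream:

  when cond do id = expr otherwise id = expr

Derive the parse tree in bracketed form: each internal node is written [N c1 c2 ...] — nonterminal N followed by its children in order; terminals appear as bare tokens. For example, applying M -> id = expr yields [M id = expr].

S
M
when cond do M otherwise M
when cond do id = expr otherwise M
when cond do id = expr otherwise id = expr

[S [M when cond do [M id = expr] otherwise [M id = expr]]]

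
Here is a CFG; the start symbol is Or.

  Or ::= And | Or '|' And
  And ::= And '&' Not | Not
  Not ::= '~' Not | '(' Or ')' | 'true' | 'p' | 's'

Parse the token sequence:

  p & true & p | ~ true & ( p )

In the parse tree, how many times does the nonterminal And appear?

[Or [Or [And [And [And [Not p]] & [Not true]] & [Not p]]] | [And [And [Not ~ [Not true]]] & [Not ( [Or [And [Not p]]] )]]]

6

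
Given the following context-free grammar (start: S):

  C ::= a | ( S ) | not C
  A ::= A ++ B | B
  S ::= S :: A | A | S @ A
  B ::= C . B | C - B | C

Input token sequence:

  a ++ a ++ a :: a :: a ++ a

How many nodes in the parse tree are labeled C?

6

[S [S [S [A [A [A [B [C a]]] ++ [B [C a]]] ++ [B [C a]]]] :: [A [B [C a]]]] :: [A [A [B [C a]]] ++ [B [C a]]]]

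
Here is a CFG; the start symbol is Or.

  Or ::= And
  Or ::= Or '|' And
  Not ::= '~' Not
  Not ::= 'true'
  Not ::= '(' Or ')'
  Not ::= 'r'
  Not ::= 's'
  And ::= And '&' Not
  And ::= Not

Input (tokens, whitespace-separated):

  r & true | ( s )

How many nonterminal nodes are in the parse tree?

[Or [Or [And [And [Not r]] & [Not true]]] | [And [Not ( [Or [And [Not s]]] )]]]

11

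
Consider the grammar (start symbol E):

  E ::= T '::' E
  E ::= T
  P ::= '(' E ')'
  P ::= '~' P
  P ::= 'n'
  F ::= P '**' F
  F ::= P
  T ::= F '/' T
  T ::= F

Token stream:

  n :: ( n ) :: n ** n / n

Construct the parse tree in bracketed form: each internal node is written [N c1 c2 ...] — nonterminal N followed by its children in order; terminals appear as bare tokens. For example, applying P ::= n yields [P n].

E
T :: E
F :: E
P :: E
n :: E
n :: T :: E
n :: F :: E
n :: P :: E
n :: ( E ) :: E
n :: ( T ) :: E
n :: ( F ) :: E
n :: ( P ) :: E
n :: ( n ) :: E
n :: ( n ) :: T
n :: ( n ) :: F / T
n :: ( n ) :: P ** F / T
n :: ( n ) :: n ** F / T
n :: ( n ) :: n ** P / T
n :: ( n ) :: n ** n / T
n :: ( n ) :: n ** n / F
n :: ( n ) :: n ** n / P
n :: ( n ) :: n ** n / n

[E [T [F [P n]]] :: [E [T [F [P ( [E [T [F [P n]]]] )]]] :: [E [T [F [P n] ** [F [P n]]] / [T [F [P n]]]]]]]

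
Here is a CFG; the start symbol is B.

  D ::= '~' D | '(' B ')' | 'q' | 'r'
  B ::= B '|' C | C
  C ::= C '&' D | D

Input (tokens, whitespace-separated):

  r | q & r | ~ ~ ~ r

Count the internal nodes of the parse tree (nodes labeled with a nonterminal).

14

[B [B [B [C [D r]]] | [C [C [D q]] & [D r]]] | [C [D ~ [D ~ [D ~ [D r]]]]]]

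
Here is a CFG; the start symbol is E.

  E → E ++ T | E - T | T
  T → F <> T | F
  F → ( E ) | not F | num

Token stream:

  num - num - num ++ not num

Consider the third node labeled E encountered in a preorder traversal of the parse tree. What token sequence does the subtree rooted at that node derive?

num - num

[E [E [E [E [T [F num]]] - [T [F num]]] - [T [F num]]] ++ [T [F not [F num]]]]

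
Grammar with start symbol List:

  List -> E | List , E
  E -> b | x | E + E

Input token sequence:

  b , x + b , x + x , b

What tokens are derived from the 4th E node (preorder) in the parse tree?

b

[List [List [List [List [E b]] , [E [E x] + [E b]]] , [E [E x] + [E x]]] , [E b]]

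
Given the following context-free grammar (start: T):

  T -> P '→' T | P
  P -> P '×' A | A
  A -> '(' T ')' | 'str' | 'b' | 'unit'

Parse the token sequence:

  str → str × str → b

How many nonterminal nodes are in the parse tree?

[T [P [A str]] → [T [P [P [A str]] × [A str]] → [T [P [A b]]]]]

11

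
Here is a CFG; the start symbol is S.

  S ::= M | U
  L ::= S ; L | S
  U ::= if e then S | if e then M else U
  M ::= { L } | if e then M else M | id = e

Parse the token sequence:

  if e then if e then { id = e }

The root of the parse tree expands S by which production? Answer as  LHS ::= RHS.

[S [U if e then [S [U if e then [S [M { [L [S [M id = e]]] }]]]]]]

S ::= U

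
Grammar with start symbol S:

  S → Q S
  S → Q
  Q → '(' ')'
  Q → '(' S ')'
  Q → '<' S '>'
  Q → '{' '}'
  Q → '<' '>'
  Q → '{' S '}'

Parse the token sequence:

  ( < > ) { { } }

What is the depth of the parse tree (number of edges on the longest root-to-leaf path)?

[S [Q ( [S [Q < >]] )] [S [Q { [S [Q { }]] }]]]

5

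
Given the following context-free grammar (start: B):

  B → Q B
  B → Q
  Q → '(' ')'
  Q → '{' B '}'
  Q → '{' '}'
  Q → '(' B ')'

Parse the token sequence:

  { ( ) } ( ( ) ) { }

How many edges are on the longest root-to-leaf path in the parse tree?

5

[B [Q { [B [Q ( )]] }] [B [Q ( [B [Q ( )]] )] [B [Q { }]]]]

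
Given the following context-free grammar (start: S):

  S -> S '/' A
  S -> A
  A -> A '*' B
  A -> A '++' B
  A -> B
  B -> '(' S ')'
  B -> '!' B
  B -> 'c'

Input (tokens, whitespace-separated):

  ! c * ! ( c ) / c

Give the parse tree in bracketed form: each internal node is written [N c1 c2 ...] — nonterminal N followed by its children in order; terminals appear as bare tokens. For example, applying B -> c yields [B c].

[S [S [A [A [B ! [B c]]] * [B ! [B ( [S [A [B c]]] )]]]] / [A [B c]]]

S
S / A
A / A
A * B / A
B * B / A
! B * B / A
! c * B / A
! c * ! B / A
! c * ! ( S ) / A
! c * ! ( A ) / A
! c * ! ( B ) / A
! c * ! ( c ) / A
! c * ! ( c ) / B
! c * ! ( c ) / c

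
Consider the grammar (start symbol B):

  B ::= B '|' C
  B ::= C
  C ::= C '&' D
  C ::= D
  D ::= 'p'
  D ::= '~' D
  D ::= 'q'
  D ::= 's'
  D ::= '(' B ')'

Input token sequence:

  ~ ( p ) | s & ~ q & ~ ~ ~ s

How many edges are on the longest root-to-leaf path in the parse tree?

[B [B [C [D ~ [D ( [B [C [D p]]] )]]]] | [C [C [C [D s]] & [D ~ [D q]]] & [D ~ [D ~ [D ~ [D s]]]]]]

8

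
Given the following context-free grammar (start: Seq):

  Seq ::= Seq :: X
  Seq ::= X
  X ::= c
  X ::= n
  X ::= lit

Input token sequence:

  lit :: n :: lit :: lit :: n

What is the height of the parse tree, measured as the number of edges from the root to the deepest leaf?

6

[Seq [Seq [Seq [Seq [Seq [X lit]] :: [X n]] :: [X lit]] :: [X lit]] :: [X n]]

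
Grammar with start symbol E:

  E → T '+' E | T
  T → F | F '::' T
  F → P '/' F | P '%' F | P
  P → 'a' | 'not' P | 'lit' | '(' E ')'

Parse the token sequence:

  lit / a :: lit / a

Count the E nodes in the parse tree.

1

[E [T [F [P lit] / [F [P a]]] :: [T [F [P lit] / [F [P a]]]]]]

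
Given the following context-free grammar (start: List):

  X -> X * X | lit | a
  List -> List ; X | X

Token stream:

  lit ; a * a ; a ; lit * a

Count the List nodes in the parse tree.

4

[List [List [List [List [X lit]] ; [X [X a] * [X a]]] ; [X a]] ; [X [X lit] * [X a]]]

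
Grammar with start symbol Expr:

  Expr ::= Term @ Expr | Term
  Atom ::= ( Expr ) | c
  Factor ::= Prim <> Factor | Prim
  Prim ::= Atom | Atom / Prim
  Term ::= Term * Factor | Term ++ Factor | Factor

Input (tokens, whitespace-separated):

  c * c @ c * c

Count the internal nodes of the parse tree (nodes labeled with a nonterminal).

[Expr [Term [Term [Factor [Prim [Atom c]]]] * [Factor [Prim [Atom c]]]] @ [Expr [Term [Term [Factor [Prim [Atom c]]]] * [Factor [Prim [Atom c]]]]]]

18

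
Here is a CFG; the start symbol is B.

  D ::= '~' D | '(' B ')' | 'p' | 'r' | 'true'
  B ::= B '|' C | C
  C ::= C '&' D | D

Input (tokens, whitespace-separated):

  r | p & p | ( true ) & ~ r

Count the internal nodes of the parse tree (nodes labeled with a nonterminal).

[B [B [B [C [D r]]] | [C [C [D p]] & [D p]]] | [C [C [D ( [B [C [D true]]] )]] & [D ~ [D r]]]]

17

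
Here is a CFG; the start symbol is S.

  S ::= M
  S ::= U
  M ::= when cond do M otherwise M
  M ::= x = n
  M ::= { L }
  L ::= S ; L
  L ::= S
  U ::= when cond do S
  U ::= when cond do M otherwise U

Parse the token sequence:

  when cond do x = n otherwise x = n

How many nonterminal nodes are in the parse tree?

4

[S [M when cond do [M x = n] otherwise [M x = n]]]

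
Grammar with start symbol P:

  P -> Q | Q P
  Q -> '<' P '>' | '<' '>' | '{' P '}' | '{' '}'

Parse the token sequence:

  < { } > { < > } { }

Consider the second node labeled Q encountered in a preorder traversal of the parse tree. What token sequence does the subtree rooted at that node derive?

{ }

[P [Q < [P [Q { }]] >] [P [Q { [P [Q < >]] }] [P [Q { }]]]]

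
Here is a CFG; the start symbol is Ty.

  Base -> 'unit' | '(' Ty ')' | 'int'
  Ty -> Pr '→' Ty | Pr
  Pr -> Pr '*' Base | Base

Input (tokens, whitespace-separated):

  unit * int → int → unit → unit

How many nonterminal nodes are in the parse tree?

14

[Ty [Pr [Pr [Base unit]] * [Base int]] → [Ty [Pr [Base int]] → [Ty [Pr [Base unit]] → [Ty [Pr [Base unit]]]]]]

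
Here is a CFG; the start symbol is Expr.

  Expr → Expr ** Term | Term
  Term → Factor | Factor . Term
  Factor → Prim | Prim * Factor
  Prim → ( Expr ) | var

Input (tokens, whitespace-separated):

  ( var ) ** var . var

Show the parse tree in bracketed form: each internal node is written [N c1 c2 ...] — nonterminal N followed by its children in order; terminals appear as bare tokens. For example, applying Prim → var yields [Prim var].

[Expr [Expr [Term [Factor [Prim ( [Expr [Term [Factor [Prim var]]]] )]]]] ** [Term [Factor [Prim var]] . [Term [Factor [Prim var]]]]]

Expr
Expr ** Term
Term ** Term
Factor ** Term
Prim ** Term
( Expr ) ** Term
( Term ) ** Term
( Factor ) ** Term
( Prim ) ** Term
( var ) ** Term
( var ) ** Factor . Term
( var ) ** Prim . Term
( var ) ** var . Term
( var ) ** var . Factor
( var ) ** var . Prim
( var ) ** var . var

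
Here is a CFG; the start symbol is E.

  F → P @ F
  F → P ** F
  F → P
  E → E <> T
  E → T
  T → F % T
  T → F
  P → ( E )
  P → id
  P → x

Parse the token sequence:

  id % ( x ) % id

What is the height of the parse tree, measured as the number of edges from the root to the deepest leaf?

[E [T [F [P id]] % [T [F [P ( [E [T [F [P x]]]] )]] % [T [F [P id]]]]]]

9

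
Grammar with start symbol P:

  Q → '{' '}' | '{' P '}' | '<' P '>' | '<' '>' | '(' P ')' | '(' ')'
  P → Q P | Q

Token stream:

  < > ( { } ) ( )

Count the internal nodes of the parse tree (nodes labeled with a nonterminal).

[P [Q < >] [P [Q ( [P [Q { }]] )] [P [Q ( )]]]]

8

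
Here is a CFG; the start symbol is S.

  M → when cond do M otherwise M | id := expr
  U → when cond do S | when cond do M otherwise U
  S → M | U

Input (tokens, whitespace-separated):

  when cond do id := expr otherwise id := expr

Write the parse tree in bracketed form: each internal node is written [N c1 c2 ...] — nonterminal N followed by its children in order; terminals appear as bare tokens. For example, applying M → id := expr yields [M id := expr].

S
M
when cond do M otherwise M
when cond do id := expr otherwise M
when cond do id := expr otherwise id := expr

[S [M when cond do [M id := expr] otherwise [M id := expr]]]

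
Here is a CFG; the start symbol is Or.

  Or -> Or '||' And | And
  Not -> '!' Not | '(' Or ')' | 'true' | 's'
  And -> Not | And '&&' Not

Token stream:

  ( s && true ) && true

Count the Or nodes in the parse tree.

2

[Or [And [And [Not ( [Or [And [And [Not s]] && [Not true]]] )]] && [Not true]]]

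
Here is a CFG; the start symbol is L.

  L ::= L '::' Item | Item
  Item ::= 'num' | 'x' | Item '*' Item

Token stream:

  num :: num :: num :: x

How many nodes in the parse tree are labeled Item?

4

[L [L [L [L [Item num]] :: [Item num]] :: [Item num]] :: [Item x]]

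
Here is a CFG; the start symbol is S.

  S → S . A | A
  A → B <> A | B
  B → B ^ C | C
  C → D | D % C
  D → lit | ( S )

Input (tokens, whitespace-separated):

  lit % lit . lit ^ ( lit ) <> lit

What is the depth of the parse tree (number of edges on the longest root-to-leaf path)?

10

[S [S [A [B [C [D lit] % [C [D lit]]]]]] . [A [B [B [C [D lit]]] ^ [C [D ( [S [A [B [C [D lit]]]]] )]]] <> [A [B [C [D lit]]]]]]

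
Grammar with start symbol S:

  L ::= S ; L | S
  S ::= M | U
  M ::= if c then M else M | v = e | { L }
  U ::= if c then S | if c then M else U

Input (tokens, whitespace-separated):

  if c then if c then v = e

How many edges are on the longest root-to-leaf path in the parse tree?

[S [U if c then [S [U if c then [S [M v = e]]]]]]

6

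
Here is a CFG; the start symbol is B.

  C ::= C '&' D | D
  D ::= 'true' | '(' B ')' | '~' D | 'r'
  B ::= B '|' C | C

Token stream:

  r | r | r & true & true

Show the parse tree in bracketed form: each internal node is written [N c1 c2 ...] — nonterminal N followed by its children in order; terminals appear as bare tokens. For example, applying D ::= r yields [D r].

B
B | C
B | C | C
C | C | C
D | C | C
r | C | C
r | D | C
r | r | C
r | r | C & D
r | r | C & D & D
r | r | D & D & D
r | r | r & D & D
r | r | r & true & D
r | r | r & true & true

[B [B [B [C [D r]]] | [C [D r]]] | [C [C [C [D r]] & [D true]] & [D true]]]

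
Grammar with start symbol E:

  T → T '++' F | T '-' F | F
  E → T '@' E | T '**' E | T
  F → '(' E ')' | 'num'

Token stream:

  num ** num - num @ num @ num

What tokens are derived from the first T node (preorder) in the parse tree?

num

[E [T [F num]] ** [E [T [T [F num]] - [F num]] @ [E [T [F num]] @ [E [T [F num]]]]]]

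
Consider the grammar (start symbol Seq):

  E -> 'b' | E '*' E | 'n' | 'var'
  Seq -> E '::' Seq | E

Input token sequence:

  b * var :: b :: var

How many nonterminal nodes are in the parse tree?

8

[Seq [E [E b] * [E var]] :: [Seq [E b] :: [Seq [E var]]]]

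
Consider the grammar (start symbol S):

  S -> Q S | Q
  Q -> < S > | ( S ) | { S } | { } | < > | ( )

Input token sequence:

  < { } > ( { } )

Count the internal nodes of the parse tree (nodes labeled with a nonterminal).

[S [Q < [S [Q { }]] >] [S [Q ( [S [Q { }]] )]]]

8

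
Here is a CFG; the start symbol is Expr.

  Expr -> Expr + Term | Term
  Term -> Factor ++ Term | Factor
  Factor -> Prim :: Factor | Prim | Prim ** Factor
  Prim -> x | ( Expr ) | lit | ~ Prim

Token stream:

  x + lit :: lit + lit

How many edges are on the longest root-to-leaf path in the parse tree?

6

[Expr [Expr [Expr [Term [Factor [Prim x]]]] + [Term [Factor [Prim lit] :: [Factor [Prim lit]]]]] + [Term [Factor [Prim lit]]]]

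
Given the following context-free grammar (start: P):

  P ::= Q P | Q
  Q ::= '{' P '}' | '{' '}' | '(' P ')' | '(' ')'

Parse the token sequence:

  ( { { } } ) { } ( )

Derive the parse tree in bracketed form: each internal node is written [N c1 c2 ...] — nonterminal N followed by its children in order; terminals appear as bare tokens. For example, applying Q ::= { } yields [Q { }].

P
Q P
( P ) P
( Q ) P
( { P } ) P
( { Q } ) P
( { { } } ) P
( { { } } ) Q P
( { { } } ) { } P
( { { } } ) { } Q
( { { } } ) { } ( )

[P [Q ( [P [Q { [P [Q { }]] }]] )] [P [Q { }] [P [Q ( )]]]]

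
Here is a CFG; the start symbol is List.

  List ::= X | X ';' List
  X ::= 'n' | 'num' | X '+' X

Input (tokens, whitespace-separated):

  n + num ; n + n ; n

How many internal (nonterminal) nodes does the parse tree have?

[List [X [X n] + [X num]] ; [List [X [X n] + [X n]] ; [List [X n]]]]

10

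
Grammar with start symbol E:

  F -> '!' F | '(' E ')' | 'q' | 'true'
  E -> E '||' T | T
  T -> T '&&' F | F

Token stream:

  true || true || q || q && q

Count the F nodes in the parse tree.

5

[E [E [E [E [T [F true]]] || [T [F true]]] || [T [F q]]] || [T [T [F q]] && [F q]]]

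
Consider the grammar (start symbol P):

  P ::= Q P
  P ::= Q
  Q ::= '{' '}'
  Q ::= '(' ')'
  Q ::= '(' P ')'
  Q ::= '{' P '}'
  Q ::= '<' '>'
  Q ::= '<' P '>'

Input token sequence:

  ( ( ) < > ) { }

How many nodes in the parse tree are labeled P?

4

[P [Q ( [P [Q ( )] [P [Q < >]]] )] [P [Q { }]]]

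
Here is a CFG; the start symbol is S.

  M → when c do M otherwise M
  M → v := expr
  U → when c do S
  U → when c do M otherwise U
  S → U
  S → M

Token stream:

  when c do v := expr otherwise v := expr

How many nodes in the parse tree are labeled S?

[S [M when c do [M v := expr] otherwise [M v := expr]]]

1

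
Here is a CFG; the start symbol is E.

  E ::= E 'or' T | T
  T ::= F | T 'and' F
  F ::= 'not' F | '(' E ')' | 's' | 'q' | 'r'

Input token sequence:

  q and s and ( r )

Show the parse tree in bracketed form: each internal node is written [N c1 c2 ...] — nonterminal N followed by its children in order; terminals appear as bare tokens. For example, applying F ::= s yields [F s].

E
T
T and F
T and F and F
F and F and F
q and F and F
q and s and F
q and s and ( E )
q and s and ( T )
q and s and ( F )
q and s and ( r )

[E [T [T [T [F q]] and [F s]] and [F ( [E [T [F r]]] )]]]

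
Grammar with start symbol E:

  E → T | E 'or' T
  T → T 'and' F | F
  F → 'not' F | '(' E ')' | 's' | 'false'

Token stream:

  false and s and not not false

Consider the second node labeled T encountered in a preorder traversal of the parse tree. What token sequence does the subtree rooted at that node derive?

[E [T [T [T [F false]] and [F s]] and [F not [F not [F false]]]]]

false and s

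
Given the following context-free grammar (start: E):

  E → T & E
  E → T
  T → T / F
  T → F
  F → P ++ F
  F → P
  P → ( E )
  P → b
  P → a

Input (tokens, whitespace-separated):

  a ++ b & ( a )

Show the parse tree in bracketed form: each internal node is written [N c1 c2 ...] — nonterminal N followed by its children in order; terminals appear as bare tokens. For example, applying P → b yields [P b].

E
T & E
F & E
P ++ F & E
a ++ F & E
a ++ P & E
a ++ b & E
a ++ b & T
a ++ b & F
a ++ b & P
a ++ b & ( E )
a ++ b & ( T )
a ++ b & ( F )
a ++ b & ( P )
a ++ b & ( a )

[E [T [F [P a] ++ [F [P b]]]] & [E [T [F [P ( [E [T [F [P a]]]] )]]]]]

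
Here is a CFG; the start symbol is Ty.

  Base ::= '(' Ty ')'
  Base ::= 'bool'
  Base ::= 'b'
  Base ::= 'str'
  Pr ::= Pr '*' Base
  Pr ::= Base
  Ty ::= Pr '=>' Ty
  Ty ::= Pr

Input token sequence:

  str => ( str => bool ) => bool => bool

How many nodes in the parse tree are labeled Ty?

[Ty [Pr [Base str]] => [Ty [Pr [Base ( [Ty [Pr [Base str]] => [Ty [Pr [Base bool]]]] )]] => [Ty [Pr [Base bool]] => [Ty [Pr [Base bool]]]]]]

6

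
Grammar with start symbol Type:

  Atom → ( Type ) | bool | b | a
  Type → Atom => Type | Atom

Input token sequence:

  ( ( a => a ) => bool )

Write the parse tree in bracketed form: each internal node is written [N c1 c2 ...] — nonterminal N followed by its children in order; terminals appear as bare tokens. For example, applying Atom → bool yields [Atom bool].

Type
Atom
( Type )
( Atom => Type )
( ( Type ) => Type )
( ( Atom => Type ) => Type )
( ( a => Type ) => Type )
( ( a => Atom ) => Type )
( ( a => a ) => Type )
( ( a => a ) => Atom )
( ( a => a ) => bool )

[Type [Atom ( [Type [Atom ( [Type [Atom a] => [Type [Atom a]]] )] => [Type [Atom bool]]] )]]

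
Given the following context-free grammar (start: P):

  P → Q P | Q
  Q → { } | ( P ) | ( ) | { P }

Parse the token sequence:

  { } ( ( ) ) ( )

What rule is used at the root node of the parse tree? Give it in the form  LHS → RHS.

P → Q P

[P [Q { }] [P [Q ( [P [Q ( )]] )] [P [Q ( )]]]]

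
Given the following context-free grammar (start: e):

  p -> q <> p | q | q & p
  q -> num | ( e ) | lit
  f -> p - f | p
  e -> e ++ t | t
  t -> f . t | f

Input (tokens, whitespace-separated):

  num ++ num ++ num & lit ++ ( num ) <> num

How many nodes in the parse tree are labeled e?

[e [e [e [e [t [f [p [q num]]]]] ++ [t [f [p [q num]]]]] ++ [t [f [p [q num] & [p [q lit]]]]]] ++ [t [f [p [q ( [e [t [f [p [q num]]]]] )] <> [p [q num]]]]]]

5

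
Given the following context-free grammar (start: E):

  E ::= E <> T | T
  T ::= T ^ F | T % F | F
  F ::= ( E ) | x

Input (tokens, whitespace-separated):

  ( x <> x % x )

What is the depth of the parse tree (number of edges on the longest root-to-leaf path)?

[E [T [F ( [E [E [T [F x]]] <> [T [T [F x]] % [F x]]] )]]]

7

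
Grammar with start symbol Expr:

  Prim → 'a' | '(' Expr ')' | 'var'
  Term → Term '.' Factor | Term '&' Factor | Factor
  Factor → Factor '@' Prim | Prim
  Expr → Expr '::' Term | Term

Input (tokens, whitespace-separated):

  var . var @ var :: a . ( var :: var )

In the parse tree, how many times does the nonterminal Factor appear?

7

[Expr [Expr [Term [Term [Factor [Prim var]]] . [Factor [Factor [Prim var]] @ [Prim var]]]] :: [Term [Term [Factor [Prim a]]] . [Factor [Prim ( [Expr [Expr [Term [Factor [Prim var]]]] :: [Term [Factor [Prim var]]]] )]]]]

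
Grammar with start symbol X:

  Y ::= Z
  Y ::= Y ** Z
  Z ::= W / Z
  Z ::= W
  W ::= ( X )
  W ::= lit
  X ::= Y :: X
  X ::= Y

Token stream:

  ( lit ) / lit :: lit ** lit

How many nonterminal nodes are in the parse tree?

17

[X [Y [Z [W ( [X [Y [Z [W lit]]]] )] / [Z [W lit]]]] :: [X [Y [Y [Z [W lit]]] ** [Z [W lit]]]]]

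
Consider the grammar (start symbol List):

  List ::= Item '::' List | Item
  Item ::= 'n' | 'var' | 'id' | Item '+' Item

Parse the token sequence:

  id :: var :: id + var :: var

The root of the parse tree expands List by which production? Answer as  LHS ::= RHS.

List ::= Item '::' List

[List [Item id] :: [List [Item var] :: [List [Item [Item id] + [Item var]] :: [List [Item var]]]]]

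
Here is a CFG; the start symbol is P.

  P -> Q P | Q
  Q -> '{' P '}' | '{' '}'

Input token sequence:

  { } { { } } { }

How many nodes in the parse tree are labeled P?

[P [Q { }] [P [Q { [P [Q { }]] }] [P [Q { }]]]]

4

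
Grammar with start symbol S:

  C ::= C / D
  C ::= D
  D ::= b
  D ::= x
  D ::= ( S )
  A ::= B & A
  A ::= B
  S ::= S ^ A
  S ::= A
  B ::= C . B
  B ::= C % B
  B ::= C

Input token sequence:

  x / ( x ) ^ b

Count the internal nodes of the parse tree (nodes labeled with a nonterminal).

17

[S [S [A [B [C [C [D x]] / [D ( [S [A [B [C [D x]]]]] )]]]]] ^ [A [B [C [D b]]]]]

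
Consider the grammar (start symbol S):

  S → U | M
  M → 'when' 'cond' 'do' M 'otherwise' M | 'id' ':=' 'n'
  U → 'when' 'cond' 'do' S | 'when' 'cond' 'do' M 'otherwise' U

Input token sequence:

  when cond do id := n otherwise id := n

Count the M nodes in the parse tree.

3

[S [M when cond do [M id := n] otherwise [M id := n]]]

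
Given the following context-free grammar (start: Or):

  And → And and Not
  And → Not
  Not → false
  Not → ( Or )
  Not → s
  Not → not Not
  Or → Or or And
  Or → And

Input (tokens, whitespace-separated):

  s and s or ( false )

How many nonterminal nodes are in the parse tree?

11

[Or [Or [And [And [Not s]] and [Not s]]] or [And [Not ( [Or [And [Not false]]] )]]]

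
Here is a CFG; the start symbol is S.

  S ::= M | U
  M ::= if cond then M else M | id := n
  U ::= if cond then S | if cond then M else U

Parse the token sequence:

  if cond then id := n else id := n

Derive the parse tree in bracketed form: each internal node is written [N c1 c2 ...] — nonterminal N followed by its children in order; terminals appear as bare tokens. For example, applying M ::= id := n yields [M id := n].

[S [M if cond then [M id := n] else [M id := n]]]

S
M
if cond then M else M
if cond then id := n else M
if cond then id := n else id := n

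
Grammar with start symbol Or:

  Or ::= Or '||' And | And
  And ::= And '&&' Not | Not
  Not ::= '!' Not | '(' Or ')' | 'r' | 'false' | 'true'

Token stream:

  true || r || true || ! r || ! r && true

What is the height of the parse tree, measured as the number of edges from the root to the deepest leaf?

7

[Or [Or [Or [Or [Or [And [Not true]]] || [And [Not r]]] || [And [Not true]]] || [And [Not ! [Not r]]]] || [And [And [Not ! [Not r]]] && [Not true]]]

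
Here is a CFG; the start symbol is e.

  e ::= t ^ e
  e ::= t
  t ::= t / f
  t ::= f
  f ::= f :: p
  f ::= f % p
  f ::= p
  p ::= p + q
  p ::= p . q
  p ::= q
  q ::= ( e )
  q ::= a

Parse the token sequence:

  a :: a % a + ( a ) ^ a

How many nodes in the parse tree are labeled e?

3

[e [t [f [f [f [p [q a]]] :: [p [q a]]] % [p [p [q a]] + [q ( [e [t [f [p [q a]]]]] )]]]] ^ [e [t [f [p [q a]]]]]]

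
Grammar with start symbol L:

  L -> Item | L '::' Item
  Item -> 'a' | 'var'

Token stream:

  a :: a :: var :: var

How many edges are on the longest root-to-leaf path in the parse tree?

[L [L [L [L [Item a]] :: [Item a]] :: [Item var]] :: [Item var]]

5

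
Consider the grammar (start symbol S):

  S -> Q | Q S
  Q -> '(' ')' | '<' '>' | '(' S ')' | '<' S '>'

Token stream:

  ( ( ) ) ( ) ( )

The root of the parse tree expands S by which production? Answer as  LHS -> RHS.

S -> Q S

[S [Q ( [S [Q ( )]] )] [S [Q ( )] [S [Q ( )]]]]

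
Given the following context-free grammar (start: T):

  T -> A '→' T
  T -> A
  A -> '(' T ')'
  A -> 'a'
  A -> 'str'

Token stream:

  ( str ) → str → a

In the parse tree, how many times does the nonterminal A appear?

[T [A ( [T [A str]] )] → [T [A str] → [T [A a]]]]

4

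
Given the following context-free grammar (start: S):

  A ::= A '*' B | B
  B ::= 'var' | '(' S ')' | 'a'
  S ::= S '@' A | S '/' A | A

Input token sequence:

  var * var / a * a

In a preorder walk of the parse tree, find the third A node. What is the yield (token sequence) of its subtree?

[S [S [A [A [B var]] * [B var]]] / [A [A [B a]] * [B a]]]

a * a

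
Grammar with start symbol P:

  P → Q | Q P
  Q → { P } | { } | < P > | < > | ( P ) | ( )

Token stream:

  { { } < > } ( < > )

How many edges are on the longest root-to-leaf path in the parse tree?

5

[P [Q { [P [Q { }] [P [Q < >]]] }] [P [Q ( [P [Q < >]] )]]]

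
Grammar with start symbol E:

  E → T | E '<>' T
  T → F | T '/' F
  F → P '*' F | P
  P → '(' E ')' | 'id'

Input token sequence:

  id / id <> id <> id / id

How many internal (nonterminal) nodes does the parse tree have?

18

[E [E [E [T [T [F [P id]]] / [F [P id]]]] <> [T [F [P id]]]] <> [T [T [F [P id]]] / [F [P id]]]]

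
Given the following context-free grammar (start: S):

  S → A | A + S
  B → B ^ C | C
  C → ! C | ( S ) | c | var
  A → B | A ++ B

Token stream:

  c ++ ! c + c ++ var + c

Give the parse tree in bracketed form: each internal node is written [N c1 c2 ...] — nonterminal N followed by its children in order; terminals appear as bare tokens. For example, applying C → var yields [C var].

[S [A [A [B [C c]]] ++ [B [C ! [C c]]]] + [S [A [A [B [C c]]] ++ [B [C var]]] + [S [A [B [C c]]]]]]

S
A + S
A ++ B + S
B ++ B + S
C ++ B + S
c ++ B + S
c ++ C + S
c ++ ! C + S
c ++ ! c + S
c ++ ! c + A + S
c ++ ! c + A ++ B + S
c ++ ! c + B ++ B + S
c ++ ! c + C ++ B + S
c ++ ! c + c ++ B + S
c ++ ! c + c ++ C + S
c ++ ! c + c ++ var + S
c ++ ! c + c ++ var + A
c ++ ! c + c ++ var + B
c ++ ! c + c ++ var + C
c ++ ! c + c ++ var + c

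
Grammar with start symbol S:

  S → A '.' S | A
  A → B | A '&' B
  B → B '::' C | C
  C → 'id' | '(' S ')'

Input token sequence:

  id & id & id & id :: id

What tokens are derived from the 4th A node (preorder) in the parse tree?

id

[S [A [A [A [A [B [C id]]] & [B [C id]]] & [B [C id]]] & [B [B [C id]] :: [C id]]]]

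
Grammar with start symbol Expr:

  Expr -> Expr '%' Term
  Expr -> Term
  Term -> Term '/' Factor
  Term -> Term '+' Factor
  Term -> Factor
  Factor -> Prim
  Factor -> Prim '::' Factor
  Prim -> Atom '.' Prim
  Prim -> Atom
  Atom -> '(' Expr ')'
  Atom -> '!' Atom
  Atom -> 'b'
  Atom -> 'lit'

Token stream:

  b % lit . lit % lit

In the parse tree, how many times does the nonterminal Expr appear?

3

[Expr [Expr [Expr [Term [Factor [Prim [Atom b]]]]] % [Term [Factor [Prim [Atom lit] . [Prim [Atom lit]]]]]] % [Term [Factor [Prim [Atom lit]]]]]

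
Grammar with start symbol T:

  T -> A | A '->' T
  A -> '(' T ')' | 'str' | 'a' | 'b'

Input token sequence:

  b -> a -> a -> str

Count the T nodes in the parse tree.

4

[T [A b] -> [T [A a] -> [T [A a] -> [T [A str]]]]]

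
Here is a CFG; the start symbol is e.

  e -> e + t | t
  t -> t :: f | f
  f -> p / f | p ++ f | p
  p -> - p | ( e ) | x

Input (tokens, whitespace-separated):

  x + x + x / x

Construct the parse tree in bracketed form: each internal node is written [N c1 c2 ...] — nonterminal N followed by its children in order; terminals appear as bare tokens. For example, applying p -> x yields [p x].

e
e + t
e + t + t
t + t + t
f + t + t
p + t + t
x + t + t
x + f + t
x + p + t
x + x + t
x + x + f
x + x + p / f
x + x + x / f
x + x + x / p
x + x + x / x

[e [e [e [t [f [p x]]]] + [t [f [p x]]]] + [t [f [p x] / [f [p x]]]]]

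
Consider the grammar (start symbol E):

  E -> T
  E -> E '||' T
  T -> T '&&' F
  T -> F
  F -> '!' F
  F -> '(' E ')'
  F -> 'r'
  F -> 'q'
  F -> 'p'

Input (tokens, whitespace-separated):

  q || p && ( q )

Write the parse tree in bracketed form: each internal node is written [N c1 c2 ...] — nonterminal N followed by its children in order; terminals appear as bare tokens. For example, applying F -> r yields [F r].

E
E || T
T || T
F || T
q || T
q || T && F
q || F && F
q || p && F
q || p && ( E )
q || p && ( T )
q || p && ( F )
q || p && ( q )

[E [E [T [F q]]] || [T [T [F p]] && [F ( [E [T [F q]]] )]]]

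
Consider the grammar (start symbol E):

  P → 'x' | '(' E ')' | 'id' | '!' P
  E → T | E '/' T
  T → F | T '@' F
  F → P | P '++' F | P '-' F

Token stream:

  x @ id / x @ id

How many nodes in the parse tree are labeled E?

[E [E [T [T [F [P x]]] @ [F [P id]]]] / [T [T [F [P x]]] @ [F [P id]]]]

2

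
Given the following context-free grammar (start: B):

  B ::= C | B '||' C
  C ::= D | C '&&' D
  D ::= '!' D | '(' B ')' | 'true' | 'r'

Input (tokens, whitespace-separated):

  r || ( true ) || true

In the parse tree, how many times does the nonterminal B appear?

[B [B [B [C [D r]]] || [C [D ( [B [C [D true]]] )]]] || [C [D true]]]

4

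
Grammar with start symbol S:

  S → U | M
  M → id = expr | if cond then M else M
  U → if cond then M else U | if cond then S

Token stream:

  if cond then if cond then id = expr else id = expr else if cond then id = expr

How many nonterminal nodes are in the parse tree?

[S [U if cond then [M if cond then [M id = expr] else [M id = expr]] else [U if cond then [S [M id = expr]]]]]

8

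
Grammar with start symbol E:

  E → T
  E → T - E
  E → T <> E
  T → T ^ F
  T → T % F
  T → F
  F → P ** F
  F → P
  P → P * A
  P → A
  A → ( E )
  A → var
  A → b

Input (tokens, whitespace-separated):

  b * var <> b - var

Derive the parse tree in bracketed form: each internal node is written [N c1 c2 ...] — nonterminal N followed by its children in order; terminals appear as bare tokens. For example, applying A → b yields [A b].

[E [T [F [P [P [A b]] * [A var]]]] <> [E [T [F [P [A b]]]] - [E [T [F [P [A var]]]]]]]

E
T <> E
F <> E
P <> E
P * A <> E
A * A <> E
b * A <> E
b * var <> E
b * var <> T - E
b * var <> F - E
b * var <> P - E
b * var <> A - E
b * var <> b - E
b * var <> b - T
b * var <> b - F
b * var <> b - P
b * var <> b - A
b * var <> b - var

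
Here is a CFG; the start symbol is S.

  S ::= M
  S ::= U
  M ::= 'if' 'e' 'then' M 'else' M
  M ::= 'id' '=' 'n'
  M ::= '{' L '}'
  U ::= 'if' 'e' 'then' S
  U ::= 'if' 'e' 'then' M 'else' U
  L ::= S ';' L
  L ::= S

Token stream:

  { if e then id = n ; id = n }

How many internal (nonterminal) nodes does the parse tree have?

[S [M { [L [S [U if e then [S [M id = n]]]] ; [L [S [M id = n]]]] }]]

10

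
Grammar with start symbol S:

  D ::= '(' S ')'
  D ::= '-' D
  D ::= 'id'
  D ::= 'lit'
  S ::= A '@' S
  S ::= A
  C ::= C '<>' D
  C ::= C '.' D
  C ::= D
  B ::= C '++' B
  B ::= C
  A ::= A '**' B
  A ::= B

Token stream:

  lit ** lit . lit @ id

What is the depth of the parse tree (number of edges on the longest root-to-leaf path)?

6

[S [A [A [B [C [D lit]]]] ** [B [C [C [D lit]] . [D lit]]]] @ [S [A [B [C [D id]]]]]]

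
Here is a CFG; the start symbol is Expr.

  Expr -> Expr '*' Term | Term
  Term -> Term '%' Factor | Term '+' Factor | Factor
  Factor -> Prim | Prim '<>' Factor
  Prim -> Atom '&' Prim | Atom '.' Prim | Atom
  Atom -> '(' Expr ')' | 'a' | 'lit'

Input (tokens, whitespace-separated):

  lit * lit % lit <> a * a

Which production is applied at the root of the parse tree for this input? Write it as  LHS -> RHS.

[Expr [Expr [Expr [Term [Factor [Prim [Atom lit]]]]] * [Term [Term [Factor [Prim [Atom lit]]]] % [Factor [Prim [Atom lit]] <> [Factor [Prim [Atom a]]]]]] * [Term [Factor [Prim [Atom a]]]]]

Expr -> Expr '*' Term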